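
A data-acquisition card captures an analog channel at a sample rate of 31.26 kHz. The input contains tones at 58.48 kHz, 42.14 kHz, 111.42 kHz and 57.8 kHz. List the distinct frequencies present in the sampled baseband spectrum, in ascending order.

fs/2 = 15.63 kHz.
58.48 kHz mod fs = 27.22 kHz.
27.22 kHz > fs/2 = 15.63 kHz, folds to fs − 27.22 kHz = 4.04 kHz.
42.14 kHz mod fs = 10.88 kHz.
10.88 kHz ≤ fs/2 = 15.63 kHz, appears at 10.88 kHz.
111.42 kHz mod fs = 17.64 kHz.
17.64 kHz > fs/2 = 15.63 kHz, folds to fs − 17.64 kHz = 13.62 kHz.
57.8 kHz mod fs = 26.54 kHz.
26.54 kHz > fs/2 = 15.63 kHz, folds to fs − 26.54 kHz = 4.72 kHz.
Distinct values: {4.04 kHz, 4.72 kHz, 10.88 kHz, 13.62 kHz}.

4.04 kHz, 4.72 kHz, 10.88 kHz, 13.62 kHz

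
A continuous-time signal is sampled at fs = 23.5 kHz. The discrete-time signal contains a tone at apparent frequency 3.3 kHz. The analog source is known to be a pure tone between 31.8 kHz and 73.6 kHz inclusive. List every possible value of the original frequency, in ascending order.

43.7 kHz, 50.3 kHz, 67.2 kHz

Frequencies that alias to 3.3 kHz are k·fs ± 3.3 kHz for integer k ≥ 0.
k=0: 3.3 kHz.
k=1: 20.2 kHz, 26.8 kHz.
k=2: 43.7 kHz, 50.3 kHz.
k=3: 67.2 kHz, 73.8 kHz.
k=4: 90.7 kHz, 97.3 kHz.
Within [31.8 kHz, 73.6 kHz]: 43.7 kHz, 50.3 kHz, 67.2 kHz.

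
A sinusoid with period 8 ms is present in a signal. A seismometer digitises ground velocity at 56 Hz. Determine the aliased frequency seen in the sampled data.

T = 8 ms → f = 1/T = 125 Hz.
125 Hz mod fs = 13 Hz.
13 Hz ≤ fs/2 = 28 Hz, appears at 13 Hz.

13 Hz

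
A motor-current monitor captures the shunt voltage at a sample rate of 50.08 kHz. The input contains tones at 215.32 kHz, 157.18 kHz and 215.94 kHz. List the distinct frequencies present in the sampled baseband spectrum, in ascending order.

fs/2 = 25.04 kHz.
215.32 kHz mod fs = 15 kHz.
15 kHz ≤ fs/2 = 25.04 kHz, appears at 15 kHz.
157.18 kHz mod fs = 6.94 kHz.
6.94 kHz ≤ fs/2 = 25.04 kHz, appears at 6.94 kHz.
215.94 kHz mod fs = 15.62 kHz.
15.62 kHz ≤ fs/2 = 25.04 kHz, appears at 15.62 kHz.
Distinct values: {6.94 kHz, 15 kHz, 15.62 kHz}.

6.94 kHz, 15 kHz, 15.62 kHz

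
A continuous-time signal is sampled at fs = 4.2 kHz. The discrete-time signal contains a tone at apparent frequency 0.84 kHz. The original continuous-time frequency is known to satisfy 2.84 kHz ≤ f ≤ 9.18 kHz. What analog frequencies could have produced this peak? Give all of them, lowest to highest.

Frequencies that alias to 0.84 kHz are k·fs ± 0.84 kHz for integer k ≥ 0.
k=0: 0.84 kHz.
k=1: 3.36 kHz, 5.04 kHz.
k=2: 7.56 kHz, 9.24 kHz.
k=3: 11.76 kHz, 13.44 kHz.
Within [2.84 kHz, 9.18 kHz]: 3.36 kHz, 5.04 kHz, 7.56 kHz.

3.36 kHz, 5.04 kHz, 7.56 kHz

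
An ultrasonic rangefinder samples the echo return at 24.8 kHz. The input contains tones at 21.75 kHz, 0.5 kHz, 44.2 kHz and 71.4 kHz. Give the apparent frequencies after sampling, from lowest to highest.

0.5 kHz, 3 kHz, 3.05 kHz, 5.4 kHz

fs/2 = 12.4 kHz.
21.75 kHz > fs/2 = 12.4 kHz, folds to fs − 21.75 kHz = 3.05 kHz.
0.5 kHz ≤ fs/2 = 12.4 kHz, passes unchanged.
44.2 kHz mod fs = 19.4 kHz.
19.4 kHz > fs/2 = 12.4 kHz, folds to fs − 19.4 kHz = 5.4 kHz.
71.4 kHz mod fs = 21.8 kHz.
21.8 kHz > fs/2 = 12.4 kHz, folds to fs − 21.8 kHz = 3 kHz.
Distinct values: {0.5 kHz, 3 kHz, 3.05 kHz, 5.4 kHz}.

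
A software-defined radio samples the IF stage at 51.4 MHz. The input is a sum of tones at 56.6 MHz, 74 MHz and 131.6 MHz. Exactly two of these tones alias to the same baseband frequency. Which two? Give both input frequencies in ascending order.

fs/2 = 25.7 MHz.
56.6 MHz mod fs = 5.2 MHz.
5.2 MHz ≤ fs/2 = 25.7 MHz, appears at 5.2 MHz.
74 MHz mod fs = 22.6 MHz.
22.6 MHz ≤ fs/2 = 25.7 MHz, appears at 22.6 MHz.
131.6 MHz mod fs = 28.8 MHz.
28.8 MHz > fs/2 = 25.7 MHz, folds to fs − 28.8 MHz = 22.6 MHz.
74 MHz and 131.6 MHz both map to 22.6 MHz.

74 MHz, 131.6 MHz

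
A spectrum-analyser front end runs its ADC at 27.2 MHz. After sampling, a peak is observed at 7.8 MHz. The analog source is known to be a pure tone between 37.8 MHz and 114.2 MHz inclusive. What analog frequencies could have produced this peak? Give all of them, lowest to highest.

Frequencies that alias to 7.8 MHz are k·fs ± 7.8 MHz for integer k ≥ 0.
k=0: 7.8 MHz.
k=1: 19.4 MHz, 35 MHz.
k=2: 46.6 MHz, 62.2 MHz.
k=3: 73.8 MHz, 89.4 MHz.
k=4: 101 MHz, 116.6 MHz.
k=5: 128.2 MHz, 143.8 MHz.
Within [37.8 MHz, 114.2 MHz]: 46.6 MHz, 62.2 MHz, 73.8 MHz, 89.4 MHz, 101 MHz.

46.6 MHz, 62.2 MHz, 73.8 MHz, 89.4 MHz, 101 MHz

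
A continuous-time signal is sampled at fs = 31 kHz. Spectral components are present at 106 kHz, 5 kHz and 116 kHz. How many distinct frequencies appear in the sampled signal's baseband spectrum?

3

fs/2 = 15.5 kHz.
106 kHz mod fs = 13 kHz.
13 kHz ≤ fs/2 = 15.5 kHz, appears at 13 kHz.
5 kHz ≤ fs/2 = 15.5 kHz, passes unchanged.
116 kHz mod fs = 23 kHz.
23 kHz > fs/2 = 15.5 kHz, folds to fs − 23 kHz = 8 kHz.
Distinct values: {5 kHz, 8 kHz, 13 kHz} → 3.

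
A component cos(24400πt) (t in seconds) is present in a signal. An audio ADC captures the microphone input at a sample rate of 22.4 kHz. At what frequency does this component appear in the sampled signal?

ω = 24400π rad/s → f = ω/(2π) = 12200 Hz = 12.2 kHz.
12.2 kHz > fs/2 = 11.2 kHz, folds to fs − 12.2 kHz = 10.2 kHz.

10.2 kHz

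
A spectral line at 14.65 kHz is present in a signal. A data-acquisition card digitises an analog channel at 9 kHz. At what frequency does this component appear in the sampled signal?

14.65 kHz mod fs = 5.65 kHz.
5.65 kHz > fs/2 = 4.5 kHz, folds to fs − 5.65 kHz = 3.35 kHz.

3.35 kHz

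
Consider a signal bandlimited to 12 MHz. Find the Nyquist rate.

Nyquist rate = 2 × 12 MHz = 24 MHz.

24 MHz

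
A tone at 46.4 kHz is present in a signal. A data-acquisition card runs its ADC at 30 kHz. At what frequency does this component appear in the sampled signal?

46.4 kHz mod fs = 16.4 kHz.
16.4 kHz > fs/2 = 15 kHz, folds to fs − 16.4 kHz = 13.6 kHz.

13.6 kHz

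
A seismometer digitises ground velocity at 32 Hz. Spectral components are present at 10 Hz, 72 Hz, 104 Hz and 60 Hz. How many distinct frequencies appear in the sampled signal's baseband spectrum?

3

fs/2 = 16 Hz.
10 Hz ≤ fs/2 = 16 Hz, passes unchanged.
72 Hz mod fs = 8 Hz.
8 Hz ≤ fs/2 = 16 Hz, appears at 8 Hz.
104 Hz mod fs = 8 Hz.
8 Hz ≤ fs/2 = 16 Hz, appears at 8 Hz.
60 Hz mod fs = 28 Hz.
28 Hz > fs/2 = 16 Hz, folds to fs − 28 Hz = 4 Hz.
Distinct values: {4 Hz, 8 Hz, 10 Hz} → 3.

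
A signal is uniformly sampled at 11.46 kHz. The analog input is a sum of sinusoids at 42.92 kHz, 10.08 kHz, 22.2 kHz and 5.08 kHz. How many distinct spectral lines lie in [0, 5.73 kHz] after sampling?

fs/2 = 5.73 kHz.
42.92 kHz mod fs = 8.54 kHz.
8.54 kHz > fs/2 = 5.73 kHz, folds to fs − 8.54 kHz = 2.92 kHz.
10.08 kHz > fs/2 = 5.73 kHz, folds to fs − 10.08 kHz = 1.38 kHz.
22.2 kHz mod fs = 10.74 kHz.
10.74 kHz > fs/2 = 5.73 kHz, folds to fs − 10.74 kHz = 0.72 kHz.
5.08 kHz ≤ fs/2 = 5.73 kHz, passes unchanged.
Distinct values: {0.72 kHz, 1.38 kHz, 2.92 kHz, 5.08 kHz} → 4.

4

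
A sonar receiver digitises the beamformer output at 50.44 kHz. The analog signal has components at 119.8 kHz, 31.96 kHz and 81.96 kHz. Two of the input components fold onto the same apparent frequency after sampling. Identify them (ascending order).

81.96 kHz, 119.8 kHz

fs/2 = 25.22 kHz.
119.8 kHz mod fs = 18.92 kHz.
18.92 kHz ≤ fs/2 = 25.22 kHz, appears at 18.92 kHz.
31.96 kHz > fs/2 = 25.22 kHz, folds to fs − 31.96 kHz = 18.48 kHz.
81.96 kHz mod fs = 31.52 kHz.
31.52 kHz > fs/2 = 25.22 kHz, folds to fs − 31.52 kHz = 18.92 kHz.
81.96 kHz and 119.8 kHz both map to 18.92 kHz.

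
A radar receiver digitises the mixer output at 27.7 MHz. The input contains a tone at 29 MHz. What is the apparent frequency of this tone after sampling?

1.3 MHz

29 MHz mod fs = 1.3 MHz.
1.3 MHz ≤ fs/2 = 13.85 MHz, appears at 1.3 MHz.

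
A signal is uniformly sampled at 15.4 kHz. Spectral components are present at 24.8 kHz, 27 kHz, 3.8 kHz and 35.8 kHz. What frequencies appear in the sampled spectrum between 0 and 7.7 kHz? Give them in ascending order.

3.8 kHz, 5 kHz, 6 kHz

fs/2 = 7.7 kHz.
24.8 kHz mod fs = 9.4 kHz.
9.4 kHz > fs/2 = 7.7 kHz, folds to fs − 9.4 kHz = 6 kHz.
27 kHz mod fs = 11.6 kHz.
11.6 kHz > fs/2 = 7.7 kHz, folds to fs − 11.6 kHz = 3.8 kHz.
3.8 kHz ≤ fs/2 = 7.7 kHz, passes unchanged.
35.8 kHz mod fs = 5 kHz.
5 kHz ≤ fs/2 = 7.7 kHz, appears at 5 kHz.
Distinct values: {3.8 kHz, 5 kHz, 6 kHz}.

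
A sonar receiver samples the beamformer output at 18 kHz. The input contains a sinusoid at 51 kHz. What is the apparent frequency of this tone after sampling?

51 kHz mod fs = 15 kHz.
15 kHz > fs/2 = 9 kHz, folds to fs − 15 kHz = 3 kHz.

3 kHz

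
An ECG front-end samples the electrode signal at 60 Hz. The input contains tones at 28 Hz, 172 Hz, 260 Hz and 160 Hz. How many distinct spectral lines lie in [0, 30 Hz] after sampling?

3

fs/2 = 30 Hz.
28 Hz ≤ fs/2 = 30 Hz, passes unchanged.
172 Hz mod fs = 52 Hz.
52 Hz > fs/2 = 30 Hz, folds to fs − 52 Hz = 8 Hz.
260 Hz mod fs = 20 Hz.
20 Hz ≤ fs/2 = 30 Hz, appears at 20 Hz.
160 Hz mod fs = 40 Hz.
40 Hz > fs/2 = 30 Hz, folds to fs − 40 Hz = 20 Hz.
Distinct values: {8 Hz, 20 Hz, 28 Hz} → 3.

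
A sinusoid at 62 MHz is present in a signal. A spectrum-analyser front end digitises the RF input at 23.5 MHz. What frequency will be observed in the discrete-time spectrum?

8.5 MHz

62 MHz mod fs = 15 MHz.
15 MHz > fs/2 = 11.75 MHz, folds to fs − 15 MHz = 8.5 MHz.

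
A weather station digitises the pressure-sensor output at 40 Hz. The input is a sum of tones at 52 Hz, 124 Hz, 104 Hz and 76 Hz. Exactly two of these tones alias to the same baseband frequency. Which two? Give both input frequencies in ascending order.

fs/2 = 20 Hz.
52 Hz mod fs = 12 Hz.
12 Hz ≤ fs/2 = 20 Hz, appears at 12 Hz.
124 Hz mod fs = 4 Hz.
4 Hz ≤ fs/2 = 20 Hz, appears at 4 Hz.
104 Hz mod fs = 24 Hz.
24 Hz > fs/2 = 20 Hz, folds to fs − 24 Hz = 16 Hz.
76 Hz mod fs = 36 Hz.
36 Hz > fs/2 = 20 Hz, folds to fs − 36 Hz = 4 Hz.
76 Hz and 124 Hz both map to 4 Hz.

76 Hz, 124 Hz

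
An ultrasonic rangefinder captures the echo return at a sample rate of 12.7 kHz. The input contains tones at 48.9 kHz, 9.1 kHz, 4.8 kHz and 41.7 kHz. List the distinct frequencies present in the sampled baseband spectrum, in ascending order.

1.9 kHz, 3.6 kHz, 4.8 kHz

fs/2 = 6.35 kHz.
48.9 kHz mod fs = 10.8 kHz.
10.8 kHz > fs/2 = 6.35 kHz, folds to fs − 10.8 kHz = 1.9 kHz.
9.1 kHz > fs/2 = 6.35 kHz, folds to fs − 9.1 kHz = 3.6 kHz.
4.8 kHz ≤ fs/2 = 6.35 kHz, passes unchanged.
41.7 kHz mod fs = 3.6 kHz.
3.6 kHz ≤ fs/2 = 6.35 kHz, appears at 3.6 kHz.
Distinct values: {1.9 kHz, 3.6 kHz, 4.8 kHz}.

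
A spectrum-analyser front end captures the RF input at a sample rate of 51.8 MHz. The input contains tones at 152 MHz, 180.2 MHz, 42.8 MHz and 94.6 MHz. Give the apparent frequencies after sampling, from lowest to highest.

3.4 MHz, 9 MHz, 24.8 MHz

fs/2 = 25.9 MHz.
152 MHz mod fs = 48.4 MHz.
48.4 MHz > fs/2 = 25.9 MHz, folds to fs − 48.4 MHz = 3.4 MHz.
180.2 MHz mod fs = 24.8 MHz.
24.8 MHz ≤ fs/2 = 25.9 MHz, appears at 24.8 MHz.
42.8 MHz > fs/2 = 25.9 MHz, folds to fs − 42.8 MHz = 9 MHz.
94.6 MHz mod fs = 42.8 MHz.
42.8 MHz > fs/2 = 25.9 MHz, folds to fs − 42.8 MHz = 9 MHz.
Distinct values: {3.4 MHz, 9 MHz, 24.8 MHz}.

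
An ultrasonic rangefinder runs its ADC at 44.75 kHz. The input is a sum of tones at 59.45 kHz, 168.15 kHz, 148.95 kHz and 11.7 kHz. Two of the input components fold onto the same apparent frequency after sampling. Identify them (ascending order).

fs/2 = 22.375 kHz.
59.45 kHz mod fs = 14.7 kHz.
14.7 kHz ≤ fs/2 = 22.375 kHz, appears at 14.7 kHz.
168.15 kHz mod fs = 33.9 kHz.
33.9 kHz > fs/2 = 22.375 kHz, folds to fs − 33.9 kHz = 10.85 kHz.
148.95 kHz mod fs = 14.7 kHz.
14.7 kHz ≤ fs/2 = 22.375 kHz, appears at 14.7 kHz.
11.7 kHz ≤ fs/2 = 22.375 kHz, passes unchanged.
59.45 kHz and 148.95 kHz both map to 14.7 kHz.

59.45 kHz, 148.95 kHz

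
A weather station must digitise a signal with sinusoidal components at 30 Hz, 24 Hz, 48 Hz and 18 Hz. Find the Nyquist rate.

Highest-frequency component: 48 Hz.
Nyquist rate = 2 × 48 Hz = 96 Hz.

96 Hz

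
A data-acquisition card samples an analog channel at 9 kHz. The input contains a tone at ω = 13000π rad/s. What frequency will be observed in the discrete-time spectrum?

ω = 13000π rad/s → f = ω/(2π) = 6500 Hz = 6.5 kHz.
6.5 kHz > fs/2 = 4.5 kHz, folds to fs − 6.5 kHz = 2.5 kHz.

2.5 kHz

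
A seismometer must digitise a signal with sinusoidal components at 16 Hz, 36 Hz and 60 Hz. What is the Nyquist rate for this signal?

Highest-frequency component: 60 Hz.
Nyquist rate = 2 × 60 Hz = 120 Hz.

120 Hz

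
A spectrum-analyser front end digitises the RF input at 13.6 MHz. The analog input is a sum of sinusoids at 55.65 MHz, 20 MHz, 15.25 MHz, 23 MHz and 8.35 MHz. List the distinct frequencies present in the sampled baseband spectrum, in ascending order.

1.25 MHz, 1.65 MHz, 4.2 MHz, 5.25 MHz, 6.4 MHz

fs/2 = 6.8 MHz.
55.65 MHz mod fs = 1.25 MHz.
1.25 MHz ≤ fs/2 = 6.8 MHz, appears at 1.25 MHz.
20 MHz mod fs = 6.4 MHz.
6.4 MHz ≤ fs/2 = 6.8 MHz, appears at 6.4 MHz.
15.25 MHz mod fs = 1.65 MHz.
1.65 MHz ≤ fs/2 = 6.8 MHz, appears at 1.65 MHz.
23 MHz mod fs = 9.4 MHz.
9.4 MHz > fs/2 = 6.8 MHz, folds to fs − 9.4 MHz = 4.2 MHz.
8.35 MHz > fs/2 = 6.8 MHz, folds to fs − 8.35 MHz = 5.25 MHz.
Distinct values: {1.25 MHz, 1.65 MHz, 4.2 MHz, 5.25 MHz, 6.4 MHz}.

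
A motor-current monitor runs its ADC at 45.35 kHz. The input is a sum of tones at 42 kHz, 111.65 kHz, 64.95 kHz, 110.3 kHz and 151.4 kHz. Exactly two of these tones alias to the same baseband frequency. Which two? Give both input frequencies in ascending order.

fs/2 = 22.675 kHz.
42 kHz > fs/2 = 22.675 kHz, folds to fs − 42 kHz = 3.35 kHz.
111.65 kHz mod fs = 20.95 kHz.
20.95 kHz ≤ fs/2 = 22.675 kHz, appears at 20.95 kHz.
64.95 kHz mod fs = 19.6 kHz.
19.6 kHz ≤ fs/2 = 22.675 kHz, appears at 19.6 kHz.
110.3 kHz mod fs = 19.6 kHz.
19.6 kHz ≤ fs/2 = 22.675 kHz, appears at 19.6 kHz.
151.4 kHz mod fs = 15.35 kHz.
15.35 kHz ≤ fs/2 = 22.675 kHz, appears at 15.35 kHz.
64.95 kHz and 110.3 kHz both map to 19.6 kHz.

64.95 kHz, 110.3 kHz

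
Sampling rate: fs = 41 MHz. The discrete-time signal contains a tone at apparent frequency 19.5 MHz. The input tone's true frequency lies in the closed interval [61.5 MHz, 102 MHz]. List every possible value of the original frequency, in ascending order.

Frequencies that alias to 19.5 MHz are k·fs ± 19.5 MHz for integer k ≥ 0.
k=0: 19.5 MHz.
k=1: 21.5 MHz, 60.5 MHz.
k=2: 62.5 MHz, 101.5 MHz.
k=3: 103.5 MHz, 142.5 MHz.
Within [61.5 MHz, 102 MHz]: 62.5 MHz, 101.5 MHz.

62.5 MHz, 101.5 MHz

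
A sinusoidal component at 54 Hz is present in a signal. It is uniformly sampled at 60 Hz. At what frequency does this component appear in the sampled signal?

6 Hz

54 Hz > fs/2 = 30 Hz, folds to fs − 54 Hz = 6 Hz.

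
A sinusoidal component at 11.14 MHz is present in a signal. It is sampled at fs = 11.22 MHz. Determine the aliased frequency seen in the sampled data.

0.08 MHz

11.14 MHz > fs/2 = 5.61 MHz, folds to fs − 11.14 MHz = 0.08 MHz.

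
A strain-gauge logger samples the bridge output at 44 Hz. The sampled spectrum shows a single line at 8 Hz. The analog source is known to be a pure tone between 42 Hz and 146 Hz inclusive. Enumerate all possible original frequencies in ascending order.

52 Hz, 80 Hz, 96 Hz, 124 Hz, 140 Hz

Frequencies that alias to 8 Hz are k·fs ± 8 Hz for integer k ≥ 0.
k=0: 8 Hz.
k=1: 36 Hz, 52 Hz.
k=2: 80 Hz, 96 Hz.
k=3: 124 Hz, 140 Hz.
k=4: 168 Hz, 184 Hz.
Within [42 Hz, 146 Hz]: 52 Hz, 80 Hz, 96 Hz, 124 Hz, 140 Hz.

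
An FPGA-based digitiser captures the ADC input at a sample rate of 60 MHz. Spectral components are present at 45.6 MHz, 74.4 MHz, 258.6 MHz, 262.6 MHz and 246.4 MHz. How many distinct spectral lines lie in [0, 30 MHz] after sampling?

fs/2 = 30 MHz.
45.6 MHz > fs/2 = 30 MHz, folds to fs − 45.6 MHz = 14.4 MHz.
74.4 MHz mod fs = 14.4 MHz.
14.4 MHz ≤ fs/2 = 30 MHz, appears at 14.4 MHz.
258.6 MHz mod fs = 18.6 MHz.
18.6 MHz ≤ fs/2 = 30 MHz, appears at 18.6 MHz.
262.6 MHz mod fs = 22.6 MHz.
22.6 MHz ≤ fs/2 = 30 MHz, appears at 22.6 MHz.
246.4 MHz mod fs = 6.4 MHz.
6.4 MHz ≤ fs/2 = 30 MHz, appears at 6.4 MHz.
Distinct values: {6.4 MHz, 14.4 MHz, 18.6 MHz, 22.6 MHz} → 4.

4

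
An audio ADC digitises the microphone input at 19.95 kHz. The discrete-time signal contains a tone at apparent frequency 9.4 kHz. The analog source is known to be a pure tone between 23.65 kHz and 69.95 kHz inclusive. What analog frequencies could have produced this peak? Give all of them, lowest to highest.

29.35 kHz, 30.5 kHz, 49.3 kHz, 50.45 kHz, 69.25 kHz

Frequencies that alias to 9.4 kHz are k·fs ± 9.4 kHz for integer k ≥ 0.
k=0: 9.4 kHz.
k=1: 10.55 kHz, 29.35 kHz.
k=2: 30.5 kHz, 49.3 kHz.
k=3: 50.45 kHz, 69.25 kHz.
k=4: 70.4 kHz, 89.2 kHz.
Within [23.65 kHz, 69.95 kHz]: 29.35 kHz, 30.5 kHz, 49.3 kHz, 50.45 kHz, 69.25 kHz.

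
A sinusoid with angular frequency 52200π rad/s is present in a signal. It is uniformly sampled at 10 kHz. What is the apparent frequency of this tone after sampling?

ω = 52200π rad/s → f = ω/(2π) = 26100 Hz = 26.1 kHz.
26.1 kHz mod fs = 6.1 kHz.
6.1 kHz > fs/2 = 5 kHz, folds to fs − 6.1 kHz = 3.9 kHz.

3.9 kHz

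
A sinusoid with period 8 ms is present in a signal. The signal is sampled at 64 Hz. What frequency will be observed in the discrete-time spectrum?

T = 8 ms → f = 1/T = 125 Hz.
125 Hz mod fs = 61 Hz.
61 Hz > fs/2 = 32 Hz, folds to fs − 61 Hz = 3 Hz.

3 Hz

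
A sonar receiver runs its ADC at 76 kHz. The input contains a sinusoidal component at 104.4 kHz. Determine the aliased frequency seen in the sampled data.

28.4 kHz

104.4 kHz mod fs = 28.4 kHz.
28.4 kHz ≤ fs/2 = 38 kHz, appears at 28.4 kHz.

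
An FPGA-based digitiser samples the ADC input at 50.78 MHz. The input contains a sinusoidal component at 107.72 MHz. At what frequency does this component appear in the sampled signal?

6.16 MHz

107.72 MHz mod fs = 6.16 MHz.
6.16 MHz ≤ fs/2 = 25.39 MHz, appears at 6.16 MHz.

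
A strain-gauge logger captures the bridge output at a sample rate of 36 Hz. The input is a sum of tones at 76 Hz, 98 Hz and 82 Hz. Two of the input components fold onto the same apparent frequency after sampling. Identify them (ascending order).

fs/2 = 18 Hz.
76 Hz mod fs = 4 Hz.
4 Hz ≤ fs/2 = 18 Hz, appears at 4 Hz.
98 Hz mod fs = 26 Hz.
26 Hz > fs/2 = 18 Hz, folds to fs − 26 Hz = 10 Hz.
82 Hz mod fs = 10 Hz.
10 Hz ≤ fs/2 = 18 Hz, appears at 10 Hz.
82 Hz and 98 Hz both map to 10 Hz.

82 Hz, 98 Hz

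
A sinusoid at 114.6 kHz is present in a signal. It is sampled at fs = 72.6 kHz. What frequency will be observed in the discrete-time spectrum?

30.6 kHz

114.6 kHz mod fs = 42 kHz.
42 kHz > fs/2 = 36.3 kHz, folds to fs − 42 kHz = 30.6 kHz.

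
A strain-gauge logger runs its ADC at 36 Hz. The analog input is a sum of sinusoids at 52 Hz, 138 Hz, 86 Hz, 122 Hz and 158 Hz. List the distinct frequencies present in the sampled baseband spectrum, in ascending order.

fs/2 = 18 Hz.
52 Hz mod fs = 16 Hz.
16 Hz ≤ fs/2 = 18 Hz, appears at 16 Hz.
138 Hz mod fs = 30 Hz.
30 Hz > fs/2 = 18 Hz, folds to fs − 30 Hz = 6 Hz.
86 Hz mod fs = 14 Hz.
14 Hz ≤ fs/2 = 18 Hz, appears at 14 Hz.
122 Hz mod fs = 14 Hz.
14 Hz ≤ fs/2 = 18 Hz, appears at 14 Hz.
158 Hz mod fs = 14 Hz.
14 Hz ≤ fs/2 = 18 Hz, appears at 14 Hz.
Distinct values: {6 Hz, 14 Hz, 16 Hz}.

6 Hz, 14 Hz, 16 Hz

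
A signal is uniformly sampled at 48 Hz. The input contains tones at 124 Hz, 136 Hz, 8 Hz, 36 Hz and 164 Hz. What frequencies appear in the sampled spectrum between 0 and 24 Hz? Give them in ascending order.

8 Hz, 12 Hz, 20 Hz

fs/2 = 24 Hz.
124 Hz mod fs = 28 Hz.
28 Hz > fs/2 = 24 Hz, folds to fs − 28 Hz = 20 Hz.
136 Hz mod fs = 40 Hz.
40 Hz > fs/2 = 24 Hz, folds to fs − 40 Hz = 8 Hz.
8 Hz ≤ fs/2 = 24 Hz, passes unchanged.
36 Hz > fs/2 = 24 Hz, folds to fs − 36 Hz = 12 Hz.
164 Hz mod fs = 20 Hz.
20 Hz ≤ fs/2 = 24 Hz, appears at 20 Hz.
Distinct values: {8 Hz, 12 Hz, 20 Hz}.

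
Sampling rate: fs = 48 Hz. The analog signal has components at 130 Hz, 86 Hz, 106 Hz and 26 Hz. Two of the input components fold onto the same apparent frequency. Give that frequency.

fs/2 = 24 Hz.
130 Hz mod fs = 34 Hz.
34 Hz > fs/2 = 24 Hz, folds to fs − 34 Hz = 14 Hz.
86 Hz mod fs = 38 Hz.
38 Hz > fs/2 = 24 Hz, folds to fs − 38 Hz = 10 Hz.
106 Hz mod fs = 10 Hz.
10 Hz ≤ fs/2 = 24 Hz, appears at 10 Hz.
26 Hz > fs/2 = 24 Hz, folds to fs − 26 Hz = 22 Hz.
86 Hz and 106 Hz both map to 10 Hz.

10 Hz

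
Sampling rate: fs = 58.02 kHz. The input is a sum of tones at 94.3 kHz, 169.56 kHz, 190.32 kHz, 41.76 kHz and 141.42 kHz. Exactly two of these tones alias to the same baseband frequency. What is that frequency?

16.26 kHz

fs/2 = 29.01 kHz.
94.3 kHz mod fs = 36.28 kHz.
36.28 kHz > fs/2 = 29.01 kHz, folds to fs − 36.28 kHz = 21.74 kHz.
169.56 kHz mod fs = 53.52 kHz.
53.52 kHz > fs/2 = 29.01 kHz, folds to fs − 53.52 kHz = 4.5 kHz.
190.32 kHz mod fs = 16.26 kHz.
16.26 kHz ≤ fs/2 = 29.01 kHz, appears at 16.26 kHz.
41.76 kHz > fs/2 = 29.01 kHz, folds to fs − 41.76 kHz = 16.26 kHz.
141.42 kHz mod fs = 25.38 kHz.
25.38 kHz ≤ fs/2 = 29.01 kHz, appears at 25.38 kHz.
41.76 kHz and 190.32 kHz both map to 16.26 kHz.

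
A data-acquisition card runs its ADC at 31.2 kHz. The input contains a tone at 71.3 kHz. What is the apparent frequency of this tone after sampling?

71.3 kHz mod fs = 8.9 kHz.
8.9 kHz ≤ fs/2 = 15.6 kHz, appears at 8.9 kHz.

8.9 kHz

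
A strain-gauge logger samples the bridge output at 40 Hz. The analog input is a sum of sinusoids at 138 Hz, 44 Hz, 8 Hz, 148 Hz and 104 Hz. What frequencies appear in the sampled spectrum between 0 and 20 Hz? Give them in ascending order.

fs/2 = 20 Hz.
138 Hz mod fs = 18 Hz.
18 Hz ≤ fs/2 = 20 Hz, appears at 18 Hz.
44 Hz mod fs = 4 Hz.
4 Hz ≤ fs/2 = 20 Hz, appears at 4 Hz.
8 Hz ≤ fs/2 = 20 Hz, passes unchanged.
148 Hz mod fs = 28 Hz.
28 Hz > fs/2 = 20 Hz, folds to fs − 28 Hz = 12 Hz.
104 Hz mod fs = 24 Hz.
24 Hz > fs/2 = 20 Hz, folds to fs − 24 Hz = 16 Hz.
Distinct values: {4 Hz, 8 Hz, 12 Hz, 16 Hz, 18 Hz}.

4 Hz, 8 Hz, 12 Hz, 16 Hz, 18 Hz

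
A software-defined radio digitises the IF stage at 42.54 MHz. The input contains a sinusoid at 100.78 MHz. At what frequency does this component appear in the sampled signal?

100.78 MHz mod fs = 15.7 MHz.
15.7 MHz ≤ fs/2 = 21.27 MHz, appears at 15.7 MHz.

15.7 MHz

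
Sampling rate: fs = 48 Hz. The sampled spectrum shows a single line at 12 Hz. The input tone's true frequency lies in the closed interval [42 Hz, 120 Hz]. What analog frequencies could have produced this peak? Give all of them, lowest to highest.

Frequencies that alias to 12 Hz are k·fs ± 12 Hz for integer k ≥ 0.
k=0: 12 Hz.
k=1: 36 Hz, 60 Hz.
k=2: 84 Hz, 108 Hz.
k=3: 132 Hz, 156 Hz.
Within [42 Hz, 120 Hz]: 60 Hz, 84 Hz, 108 Hz.

60 Hz, 84 Hz, 108 Hz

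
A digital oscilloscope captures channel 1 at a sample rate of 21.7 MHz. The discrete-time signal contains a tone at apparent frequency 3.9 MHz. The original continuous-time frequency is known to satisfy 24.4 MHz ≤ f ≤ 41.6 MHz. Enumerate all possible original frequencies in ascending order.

25.6 MHz, 39.5 MHz

Frequencies that alias to 3.9 MHz are k·fs ± 3.9 MHz for integer k ≥ 0.
k=0: 3.9 MHz.
k=1: 17.8 MHz, 25.6 MHz.
k=2: 39.5 MHz, 47.3 MHz.
k=3: 61.2 MHz, 69 MHz.
Within [24.4 MHz, 41.6 MHz]: 25.6 MHz, 39.5 MHz.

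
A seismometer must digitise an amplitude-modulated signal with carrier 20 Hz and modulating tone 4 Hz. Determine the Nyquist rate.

48 Hz

AM sidebands sit at fc ± fm = 16 Hz and 24 Hz.
Highest-frequency component: 24 Hz.
Nyquist rate = 2 × 24 Hz = 48 Hz.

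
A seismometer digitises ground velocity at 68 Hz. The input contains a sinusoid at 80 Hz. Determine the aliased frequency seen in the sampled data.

12 Hz

80 Hz mod fs = 12 Hz.
12 Hz ≤ fs/2 = 34 Hz, appears at 12 Hz.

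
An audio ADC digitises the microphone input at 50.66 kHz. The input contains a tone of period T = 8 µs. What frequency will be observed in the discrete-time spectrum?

23.68 kHz

T = 8 µs → f = 1/T = 125 kHz.
125 kHz mod fs = 23.68 kHz.
23.68 kHz ≤ fs/2 = 25.33 kHz, appears at 23.68 kHz.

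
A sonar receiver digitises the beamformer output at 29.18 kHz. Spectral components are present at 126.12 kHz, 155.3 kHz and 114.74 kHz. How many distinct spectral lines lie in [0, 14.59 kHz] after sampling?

fs/2 = 14.59 kHz.
126.12 kHz mod fs = 9.4 kHz.
9.4 kHz ≤ fs/2 = 14.59 kHz, appears at 9.4 kHz.
155.3 kHz mod fs = 9.4 kHz.
9.4 kHz ≤ fs/2 = 14.59 kHz, appears at 9.4 kHz.
114.74 kHz mod fs = 27.2 kHz.
27.2 kHz > fs/2 = 14.59 kHz, folds to fs − 27.2 kHz = 1.98 kHz.
Distinct values: {1.98 kHz, 9.4 kHz} → 2.

2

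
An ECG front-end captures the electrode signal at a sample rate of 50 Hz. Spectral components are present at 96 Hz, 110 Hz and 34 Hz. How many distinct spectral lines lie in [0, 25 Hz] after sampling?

fs/2 = 25 Hz.
96 Hz mod fs = 46 Hz.
46 Hz > fs/2 = 25 Hz, folds to fs − 46 Hz = 4 Hz.
110 Hz mod fs = 10 Hz.
10 Hz ≤ fs/2 = 25 Hz, appears at 10 Hz.
34 Hz > fs/2 = 25 Hz, folds to fs − 34 Hz = 16 Hz.
Distinct values: {4 Hz, 10 Hz, 16 Hz} → 3.

3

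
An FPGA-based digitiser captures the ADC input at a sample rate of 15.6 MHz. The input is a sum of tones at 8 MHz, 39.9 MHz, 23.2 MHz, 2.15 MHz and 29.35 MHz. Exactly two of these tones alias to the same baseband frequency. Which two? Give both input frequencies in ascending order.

fs/2 = 7.8 MHz.
8 MHz > fs/2 = 7.8 MHz, folds to fs − 8 MHz = 7.6 MHz.
39.9 MHz mod fs = 8.7 MHz.
8.7 MHz > fs/2 = 7.8 MHz, folds to fs − 8.7 MHz = 6.9 MHz.
23.2 MHz mod fs = 7.6 MHz.
7.6 MHz ≤ fs/2 = 7.8 MHz, appears at 7.6 MHz.
2.15 MHz ≤ fs/2 = 7.8 MHz, passes unchanged.
29.35 MHz mod fs = 13.75 MHz.
13.75 MHz > fs/2 = 7.8 MHz, folds to fs − 13.75 MHz = 1.85 MHz.
8 MHz and 23.2 MHz both map to 7.6 MHz.

8 MHz, 23.2 MHz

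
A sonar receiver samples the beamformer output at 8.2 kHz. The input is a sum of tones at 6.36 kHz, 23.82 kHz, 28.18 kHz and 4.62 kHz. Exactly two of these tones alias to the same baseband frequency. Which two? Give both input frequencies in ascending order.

fs/2 = 4.1 kHz.
6.36 kHz > fs/2 = 4.1 kHz, folds to fs − 6.36 kHz = 1.84 kHz.
23.82 kHz mod fs = 7.42 kHz.
7.42 kHz > fs/2 = 4.1 kHz, folds to fs − 7.42 kHz = 0.78 kHz.
28.18 kHz mod fs = 3.58 kHz.
3.58 kHz ≤ fs/2 = 4.1 kHz, appears at 3.58 kHz.
4.62 kHz > fs/2 = 4.1 kHz, folds to fs − 4.62 kHz = 3.58 kHz.
4.62 kHz and 28.18 kHz both map to 3.58 kHz.

4.62 kHz, 28.18 kHz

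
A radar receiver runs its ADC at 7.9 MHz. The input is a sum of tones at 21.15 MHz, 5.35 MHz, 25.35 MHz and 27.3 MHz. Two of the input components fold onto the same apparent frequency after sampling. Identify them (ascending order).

fs/2 = 3.95 MHz.
21.15 MHz mod fs = 5.35 MHz.
5.35 MHz > fs/2 = 3.95 MHz, folds to fs − 5.35 MHz = 2.55 MHz.
5.35 MHz > fs/2 = 3.95 MHz, folds to fs − 5.35 MHz = 2.55 MHz.
25.35 MHz mod fs = 1.65 MHz.
1.65 MHz ≤ fs/2 = 3.95 MHz, appears at 1.65 MHz.
27.3 MHz mod fs = 3.6 MHz.
3.6 MHz ≤ fs/2 = 3.95 MHz, appears at 3.6 MHz.
5.35 MHz and 21.15 MHz both map to 2.55 MHz.

5.35 MHz, 21.15 MHz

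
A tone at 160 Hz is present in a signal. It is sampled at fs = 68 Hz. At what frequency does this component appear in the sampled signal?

24 Hz

160 Hz mod fs = 24 Hz.
24 Hz ≤ fs/2 = 34 Hz, appears at 24 Hz.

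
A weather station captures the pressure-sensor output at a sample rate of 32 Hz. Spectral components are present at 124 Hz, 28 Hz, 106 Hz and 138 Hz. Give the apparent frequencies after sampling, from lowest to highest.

fs/2 = 16 Hz.
124 Hz mod fs = 28 Hz.
28 Hz > fs/2 = 16 Hz, folds to fs − 28 Hz = 4 Hz.
28 Hz > fs/2 = 16 Hz, folds to fs − 28 Hz = 4 Hz.
106 Hz mod fs = 10 Hz.
10 Hz ≤ fs/2 = 16 Hz, appears at 10 Hz.
138 Hz mod fs = 10 Hz.
10 Hz ≤ fs/2 = 16 Hz, appears at 10 Hz.
Distinct values: {4 Hz, 10 Hz}.

4 Hz, 10 Hz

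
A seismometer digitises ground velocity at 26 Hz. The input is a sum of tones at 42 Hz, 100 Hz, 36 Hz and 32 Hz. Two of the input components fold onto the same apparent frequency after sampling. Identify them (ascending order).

fs/2 = 13 Hz.
42 Hz mod fs = 16 Hz.
16 Hz > fs/2 = 13 Hz, folds to fs − 16 Hz = 10 Hz.
100 Hz mod fs = 22 Hz.
22 Hz > fs/2 = 13 Hz, folds to fs − 22 Hz = 4 Hz.
36 Hz mod fs = 10 Hz.
10 Hz ≤ fs/2 = 13 Hz, appears at 10 Hz.
32 Hz mod fs = 6 Hz.
6 Hz ≤ fs/2 = 13 Hz, appears at 6 Hz.
36 Hz and 42 Hz both map to 10 Hz.

36 Hz, 42 Hz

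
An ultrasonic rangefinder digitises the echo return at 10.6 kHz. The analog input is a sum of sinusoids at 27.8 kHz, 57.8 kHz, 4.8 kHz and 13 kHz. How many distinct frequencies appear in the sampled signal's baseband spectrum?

3

fs/2 = 5.3 kHz.
27.8 kHz mod fs = 6.6 kHz.
6.6 kHz > fs/2 = 5.3 kHz, folds to fs − 6.6 kHz = 4 kHz.
57.8 kHz mod fs = 4.8 kHz.
4.8 kHz ≤ fs/2 = 5.3 kHz, appears at 4.8 kHz.
4.8 kHz ≤ fs/2 = 5.3 kHz, passes unchanged.
13 kHz mod fs = 2.4 kHz.
2.4 kHz ≤ fs/2 = 5.3 kHz, appears at 2.4 kHz.
Distinct values: {2.4 kHz, 4 kHz, 4.8 kHz} → 3.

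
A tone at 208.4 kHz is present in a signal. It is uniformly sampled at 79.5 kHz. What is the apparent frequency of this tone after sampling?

30.1 kHz

208.4 kHz mod fs = 49.4 kHz.
49.4 kHz > fs/2 = 39.75 kHz, folds to fs − 49.4 kHz = 30.1 kHz.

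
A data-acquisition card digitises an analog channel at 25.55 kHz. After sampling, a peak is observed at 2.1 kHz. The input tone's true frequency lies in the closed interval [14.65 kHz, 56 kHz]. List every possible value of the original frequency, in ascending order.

Frequencies that alias to 2.1 kHz are k·fs ± 2.1 kHz for integer k ≥ 0.
k=0: 2.1 kHz.
k=1: 23.45 kHz, 27.65 kHz.
k=2: 49 kHz, 53.2 kHz.
k=3: 74.55 kHz, 78.75 kHz.
Within [14.65 kHz, 56 kHz]: 23.45 kHz, 27.65 kHz, 49 kHz, 53.2 kHz.

23.45 kHz, 27.65 kHz, 49 kHz, 53.2 kHz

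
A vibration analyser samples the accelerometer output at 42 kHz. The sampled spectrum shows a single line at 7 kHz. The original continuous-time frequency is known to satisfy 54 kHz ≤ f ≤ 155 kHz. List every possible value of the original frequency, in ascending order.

77 kHz, 91 kHz, 119 kHz, 133 kHz

Frequencies that alias to 7 kHz are k·fs ± 7 kHz for integer k ≥ 0.
k=0: 7 kHz.
k=1: 35 kHz, 49 kHz.
k=2: 77 kHz, 91 kHz.
k=3: 119 kHz, 133 kHz.
k=4: 161 kHz, 175 kHz.
Within [54 kHz, 155 kHz]: 77 kHz, 91 kHz, 119 kHz, 133 kHz.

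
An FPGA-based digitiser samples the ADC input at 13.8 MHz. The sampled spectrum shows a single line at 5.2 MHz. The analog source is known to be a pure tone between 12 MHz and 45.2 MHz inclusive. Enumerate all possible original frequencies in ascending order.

Frequencies that alias to 5.2 MHz are k·fs ± 5.2 MHz for integer k ≥ 0.
k=0: 5.2 MHz.
k=1: 8.6 MHz, 19 MHz.
k=2: 22.4 MHz, 32.8 MHz.
k=3: 36.2 MHz, 46.6 MHz.
k=4: 50 MHz, 60.4 MHz.
Within [12 MHz, 45.2 MHz]: 19 MHz, 22.4 MHz, 32.8 MHz, 36.2 MHz.

19 MHz, 22.4 MHz, 32.8 MHz, 36.2 MHz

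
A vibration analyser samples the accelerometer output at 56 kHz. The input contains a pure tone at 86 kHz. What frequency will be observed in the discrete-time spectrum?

26 kHz

86 kHz mod fs = 30 kHz.
30 kHz > fs/2 = 28 kHz, folds to fs − 30 kHz = 26 kHz.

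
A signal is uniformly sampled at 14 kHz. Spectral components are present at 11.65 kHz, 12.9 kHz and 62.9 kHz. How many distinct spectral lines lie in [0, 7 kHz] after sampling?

fs/2 = 7 kHz.
11.65 kHz > fs/2 = 7 kHz, folds to fs − 11.65 kHz = 2.35 kHz.
12.9 kHz > fs/2 = 7 kHz, folds to fs − 12.9 kHz = 1.1 kHz.
62.9 kHz mod fs = 6.9 kHz.
6.9 kHz ≤ fs/2 = 7 kHz, appears at 6.9 kHz.
Distinct values: {1.1 kHz, 2.35 kHz, 6.9 kHz} → 3.

3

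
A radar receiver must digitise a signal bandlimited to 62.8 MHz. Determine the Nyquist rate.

125.6 MHz

Nyquist rate = 2 × 62.8 MHz = 125.6 MHz.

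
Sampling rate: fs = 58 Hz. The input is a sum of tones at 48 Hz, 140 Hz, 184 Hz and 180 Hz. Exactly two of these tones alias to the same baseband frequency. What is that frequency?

fs/2 = 29 Hz.
48 Hz > fs/2 = 29 Hz, folds to fs − 48 Hz = 10 Hz.
140 Hz mod fs = 24 Hz.
24 Hz ≤ fs/2 = 29 Hz, appears at 24 Hz.
184 Hz mod fs = 10 Hz.
10 Hz ≤ fs/2 = 29 Hz, appears at 10 Hz.
180 Hz mod fs = 6 Hz.
6 Hz ≤ fs/2 = 29 Hz, appears at 6 Hz.
48 Hz and 184 Hz both map to 10 Hz.

10 Hz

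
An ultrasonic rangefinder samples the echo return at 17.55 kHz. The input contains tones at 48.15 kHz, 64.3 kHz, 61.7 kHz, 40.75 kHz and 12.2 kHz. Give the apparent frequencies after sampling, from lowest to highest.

fs/2 = 8.775 kHz.
48.15 kHz mod fs = 13.05 kHz.
13.05 kHz > fs/2 = 8.775 kHz, folds to fs − 13.05 kHz = 4.5 kHz.
64.3 kHz mod fs = 11.65 kHz.
11.65 kHz > fs/2 = 8.775 kHz, folds to fs − 11.65 kHz = 5.9 kHz.
61.7 kHz mod fs = 9.05 kHz.
9.05 kHz > fs/2 = 8.775 kHz, folds to fs − 9.05 kHz = 8.5 kHz.
40.75 kHz mod fs = 5.65 kHz.
5.65 kHz ≤ fs/2 = 8.775 kHz, appears at 5.65 kHz.
12.2 kHz > fs/2 = 8.775 kHz, folds to fs − 12.2 kHz = 5.35 kHz.
Distinct values: {4.5 kHz, 5.35 kHz, 5.65 kHz, 5.9 kHz, 8.5 kHz}.

4.5 kHz, 5.35 kHz, 5.65 kHz, 5.9 kHz, 8.5 kHz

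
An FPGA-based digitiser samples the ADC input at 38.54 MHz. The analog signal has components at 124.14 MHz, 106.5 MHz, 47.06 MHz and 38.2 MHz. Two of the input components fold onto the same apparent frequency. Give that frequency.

fs/2 = 19.27 MHz.
124.14 MHz mod fs = 8.52 MHz.
8.52 MHz ≤ fs/2 = 19.27 MHz, appears at 8.52 MHz.
106.5 MHz mod fs = 29.42 MHz.
29.42 MHz > fs/2 = 19.27 MHz, folds to fs − 29.42 MHz = 9.12 MHz.
47.06 MHz mod fs = 8.52 MHz.
8.52 MHz ≤ fs/2 = 19.27 MHz, appears at 8.52 MHz.
38.2 MHz > fs/2 = 19.27 MHz, folds to fs − 38.2 MHz = 0.34 MHz.
47.06 MHz and 124.14 MHz both map to 8.52 MHz.

8.52 MHz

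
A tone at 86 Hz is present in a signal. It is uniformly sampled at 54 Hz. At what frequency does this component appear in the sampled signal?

86 Hz mod fs = 32 Hz.
32 Hz > fs/2 = 27 Hz, folds to fs − 32 Hz = 22 Hz.

22 Hz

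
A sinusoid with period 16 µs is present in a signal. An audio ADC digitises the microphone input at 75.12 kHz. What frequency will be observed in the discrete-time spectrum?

T = 16 µs → f = 1/T = 62.5 kHz.
62.5 kHz > fs/2 = 37.56 kHz, folds to fs − 62.5 kHz = 12.62 kHz.

12.62 kHz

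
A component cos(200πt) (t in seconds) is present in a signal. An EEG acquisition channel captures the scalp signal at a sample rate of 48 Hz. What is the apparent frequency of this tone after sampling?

ω = 200π rad/s → f = ω/(2π) = 100 Hz.
100 Hz mod fs = 4 Hz.
4 Hz ≤ fs/2 = 24 Hz, appears at 4 Hz.

4 Hz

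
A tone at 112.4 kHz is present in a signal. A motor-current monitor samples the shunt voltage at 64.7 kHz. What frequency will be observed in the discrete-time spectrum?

112.4 kHz mod fs = 47.7 kHz.
47.7 kHz > fs/2 = 32.35 kHz, folds to fs − 47.7 kHz = 17 kHz.

17 kHz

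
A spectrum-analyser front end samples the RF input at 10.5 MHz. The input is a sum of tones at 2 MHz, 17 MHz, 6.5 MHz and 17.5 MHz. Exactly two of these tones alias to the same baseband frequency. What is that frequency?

4 MHz

fs/2 = 5.25 MHz.
2 MHz ≤ fs/2 = 5.25 MHz, passes unchanged.
17 MHz mod fs = 6.5 MHz.
6.5 MHz > fs/2 = 5.25 MHz, folds to fs − 6.5 MHz = 4 MHz.
6.5 MHz > fs/2 = 5.25 MHz, folds to fs − 6.5 MHz = 4 MHz.
17.5 MHz mod fs = 7 MHz.
7 MHz > fs/2 = 5.25 MHz, folds to fs − 7 MHz = 3.5 MHz.
6.5 MHz and 17 MHz both map to 4 MHz.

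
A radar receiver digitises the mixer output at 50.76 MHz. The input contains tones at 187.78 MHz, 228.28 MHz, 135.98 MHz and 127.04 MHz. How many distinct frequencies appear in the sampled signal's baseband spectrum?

3

fs/2 = 25.38 MHz.
187.78 MHz mod fs = 35.5 MHz.
35.5 MHz > fs/2 = 25.38 MHz, folds to fs − 35.5 MHz = 15.26 MHz.
228.28 MHz mod fs = 25.24 MHz.
25.24 MHz ≤ fs/2 = 25.38 MHz, appears at 25.24 MHz.
135.98 MHz mod fs = 34.46 MHz.
34.46 MHz > fs/2 = 25.38 MHz, folds to fs − 34.46 MHz = 16.3 MHz.
127.04 MHz mod fs = 25.52 MHz.
25.52 MHz > fs/2 = 25.38 MHz, folds to fs − 25.52 MHz = 25.24 MHz.
Distinct values: {15.26 MHz, 16.3 MHz, 25.24 MHz} → 3.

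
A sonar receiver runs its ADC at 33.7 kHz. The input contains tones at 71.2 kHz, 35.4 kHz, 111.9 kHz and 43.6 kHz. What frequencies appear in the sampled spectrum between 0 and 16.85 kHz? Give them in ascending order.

fs/2 = 16.85 kHz.
71.2 kHz mod fs = 3.8 kHz.
3.8 kHz ≤ fs/2 = 16.85 kHz, appears at 3.8 kHz.
35.4 kHz mod fs = 1.7 kHz.
1.7 kHz ≤ fs/2 = 16.85 kHz, appears at 1.7 kHz.
111.9 kHz mod fs = 10.8 kHz.
10.8 kHz ≤ fs/2 = 16.85 kHz, appears at 10.8 kHz.
43.6 kHz mod fs = 9.9 kHz.
9.9 kHz ≤ fs/2 = 16.85 kHz, appears at 9.9 kHz.
Distinct values: {1.7 kHz, 3.8 kHz, 9.9 kHz, 10.8 kHz}.

1.7 kHz, 3.8 kHz, 9.9 kHz, 10.8 kHz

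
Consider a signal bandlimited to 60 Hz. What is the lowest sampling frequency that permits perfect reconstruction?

Nyquist rate = 2 × 60 Hz = 120 Hz.

120 Hz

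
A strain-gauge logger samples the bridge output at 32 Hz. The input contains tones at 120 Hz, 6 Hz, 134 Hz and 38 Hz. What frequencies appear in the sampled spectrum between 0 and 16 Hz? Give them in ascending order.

fs/2 = 16 Hz.
120 Hz mod fs = 24 Hz.
24 Hz > fs/2 = 16 Hz, folds to fs − 24 Hz = 8 Hz.
6 Hz ≤ fs/2 = 16 Hz, passes unchanged.
134 Hz mod fs = 6 Hz.
6 Hz ≤ fs/2 = 16 Hz, appears at 6 Hz.
38 Hz mod fs = 6 Hz.
6 Hz ≤ fs/2 = 16 Hz, appears at 6 Hz.
Distinct values: {6 Hz, 8 Hz}.

6 Hz, 8 Hz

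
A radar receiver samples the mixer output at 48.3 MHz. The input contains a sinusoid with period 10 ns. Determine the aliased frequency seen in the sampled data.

3.4 MHz

T = 10 ns → f = 1/T = 100 MHz.
100 MHz mod fs = 3.4 MHz.
3.4 MHz ≤ fs/2 = 24.15 MHz, appears at 3.4 MHz.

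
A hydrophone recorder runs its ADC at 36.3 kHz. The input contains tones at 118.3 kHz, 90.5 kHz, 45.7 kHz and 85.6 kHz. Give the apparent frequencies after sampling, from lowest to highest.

9.4 kHz, 13 kHz, 17.9 kHz

fs/2 = 18.15 kHz.
118.3 kHz mod fs = 9.4 kHz.
9.4 kHz ≤ fs/2 = 18.15 kHz, appears at 9.4 kHz.
90.5 kHz mod fs = 17.9 kHz.
17.9 kHz ≤ fs/2 = 18.15 kHz, appears at 17.9 kHz.
45.7 kHz mod fs = 9.4 kHz.
9.4 kHz ≤ fs/2 = 18.15 kHz, appears at 9.4 kHz.
85.6 kHz mod fs = 13 kHz.
13 kHz ≤ fs/2 = 18.15 kHz, appears at 13 kHz.
Distinct values: {9.4 kHz, 13 kHz, 17.9 kHz}.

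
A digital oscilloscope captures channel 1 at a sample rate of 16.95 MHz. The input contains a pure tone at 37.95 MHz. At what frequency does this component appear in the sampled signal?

37.95 MHz mod fs = 4.05 MHz.
4.05 MHz ≤ fs/2 = 8.475 MHz, appears at 4.05 MHz.

4.05 MHz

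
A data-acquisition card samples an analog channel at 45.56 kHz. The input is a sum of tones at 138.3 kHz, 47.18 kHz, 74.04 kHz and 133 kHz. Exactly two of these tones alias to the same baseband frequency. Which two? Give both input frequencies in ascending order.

47.18 kHz, 138.3 kHz

fs/2 = 22.78 kHz.
138.3 kHz mod fs = 1.62 kHz.
1.62 kHz ≤ fs/2 = 22.78 kHz, appears at 1.62 kHz.
47.18 kHz mod fs = 1.62 kHz.
1.62 kHz ≤ fs/2 = 22.78 kHz, appears at 1.62 kHz.
74.04 kHz mod fs = 28.48 kHz.
28.48 kHz > fs/2 = 22.78 kHz, folds to fs − 28.48 kHz = 17.08 kHz.
133 kHz mod fs = 41.88 kHz.
41.88 kHz > fs/2 = 22.78 kHz, folds to fs − 41.88 kHz = 3.68 kHz.
47.18 kHz and 138.3 kHz both map to 1.62 kHz.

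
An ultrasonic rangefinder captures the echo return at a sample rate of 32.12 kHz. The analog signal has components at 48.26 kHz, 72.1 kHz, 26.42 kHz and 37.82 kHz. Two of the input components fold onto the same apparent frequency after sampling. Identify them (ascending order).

fs/2 = 16.06 kHz.
48.26 kHz mod fs = 16.14 kHz.
16.14 kHz > fs/2 = 16.06 kHz, folds to fs − 16.14 kHz = 15.98 kHz.
72.1 kHz mod fs = 7.86 kHz.
7.86 kHz ≤ fs/2 = 16.06 kHz, appears at 7.86 kHz.
26.42 kHz > fs/2 = 16.06 kHz, folds to fs − 26.42 kHz = 5.7 kHz.
37.82 kHz mod fs = 5.7 kHz.
5.7 kHz ≤ fs/2 = 16.06 kHz, appears at 5.7 kHz.
26.42 kHz and 37.82 kHz both map to 5.7 kHz.

26.42 kHz, 37.82 kHz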